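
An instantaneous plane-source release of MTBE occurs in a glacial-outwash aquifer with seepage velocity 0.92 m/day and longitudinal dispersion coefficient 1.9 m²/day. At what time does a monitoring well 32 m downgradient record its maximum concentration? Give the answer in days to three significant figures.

32.6 days

For the 1D instantaneous-source solution, setting ∂C/∂t = 0 at fixed x gives v²t² + 2Dt − x² = 0, so t = (√(D² + v²x²) − D)/v².
√(D² + v²x²) = √(1.9² + 0.92² × 32²) = 29.50; v² = 0.8464.
t = (29.50 − 1.9)/0.8464 = 32.6 days (vs. the pure-advection estimate x/v = 34.8 d).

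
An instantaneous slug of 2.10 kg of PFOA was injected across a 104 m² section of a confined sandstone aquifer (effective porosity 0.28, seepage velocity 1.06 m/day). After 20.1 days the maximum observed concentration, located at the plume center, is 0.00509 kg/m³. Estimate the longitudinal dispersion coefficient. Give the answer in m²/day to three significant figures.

At the plume center C_max = M/(n_e·A·√(4πDt)), so D = M²/(4πt·(n_e·A·C_max)²).
n_e·A·C_max = 0.28 × 104 × 0.00509 = 0.1482 kg/m.
D = 2.10²/(4π × 20.1 × 0.1482²) = 0.795 m²/day.

0.795 m²/day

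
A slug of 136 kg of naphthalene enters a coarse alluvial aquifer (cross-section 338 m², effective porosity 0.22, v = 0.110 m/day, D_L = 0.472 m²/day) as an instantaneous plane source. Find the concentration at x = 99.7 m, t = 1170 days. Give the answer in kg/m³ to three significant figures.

0.0150 kg/m³

For an instantaneous plane source, C(x,t) = M/(n_e·A·√(4πDt)) · exp(−(x−vt)²/(4Dt)), with n_e·A the pore (flow) area.
Plume center vt = 0.110 × 1170 = 128.7 m, so the well at 99.7 m is 29 m upgradient of the peak.
√(4πDt) = 83.30 m, giving peak height M/(n_e·A·√(4πDt)) = 136/(0.22 × 338 × 83.30) = 0.02196 kg/m³.
(x−vt)²/(4Dt) = (-29)²/(4 × 0.472 × 1170) = 0.3807; exp(−0.3807) = 0.6834.
C = 0.02196 × 0.6834 = 0.0150 kg/m³.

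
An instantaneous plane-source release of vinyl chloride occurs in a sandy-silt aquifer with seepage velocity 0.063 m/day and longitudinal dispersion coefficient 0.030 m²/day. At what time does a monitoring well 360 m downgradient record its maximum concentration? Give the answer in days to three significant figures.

5710 days

For the 1D instantaneous-source solution, setting ∂C/∂t = 0 at fixed x gives v²t² + 2Dt − x² = 0, so t = (√(D² + v²x²) − D)/v².
√(D² + v²x²) = √(0.030² + 0.063² × 360²) = 22.68; v² = 0.003969.
t = (22.68 − 0.030)/0.003969 = 5710 days (vs. the pure-advection estimate x/v = 5710 d).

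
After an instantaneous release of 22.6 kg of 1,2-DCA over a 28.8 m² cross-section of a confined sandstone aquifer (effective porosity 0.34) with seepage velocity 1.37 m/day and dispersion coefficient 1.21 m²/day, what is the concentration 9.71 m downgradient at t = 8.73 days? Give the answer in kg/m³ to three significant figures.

For an instantaneous plane source, C(x,t) = M/(n_e·A·√(4πDt)) · exp(−(x−vt)²/(4Dt)), with n_e·A the pore (flow) area.
Plume center vt = 1.37 × 8.73 = 11.9601 m, so the well at 9.71 m is 2.2501 m upgradient of the peak.
√(4πDt) = 11.52 m, giving peak height M/(n_e·A·√(4πDt)) = 22.6/(0.34 × 28.8 × 11.52) = 0.2003 kg/m³.
(x−vt)²/(4Dt) = (-2.2501)²/(4 × 1.21 × 8.73) = 0.1198; exp(−0.1198) = 0.8871.
C = 0.2003 × 0.8871 = 0.178 kg/m³.

0.178 kg/m³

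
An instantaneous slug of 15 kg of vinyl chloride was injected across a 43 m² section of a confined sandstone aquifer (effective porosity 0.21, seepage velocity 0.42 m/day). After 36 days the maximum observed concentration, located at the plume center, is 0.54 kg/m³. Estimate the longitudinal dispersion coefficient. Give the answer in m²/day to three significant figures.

At the plume center C_max = M/(n_e·A·√(4πDt)), so D = M²/(4πt·(n_e·A·C_max)²).
n_e·A·C_max = 0.21 × 43 × 0.54 = 4.876 kg/m.
D = 15²/(4π × 36 × 4.876²) = 0.0209 m²/day.

0.0209 m²/day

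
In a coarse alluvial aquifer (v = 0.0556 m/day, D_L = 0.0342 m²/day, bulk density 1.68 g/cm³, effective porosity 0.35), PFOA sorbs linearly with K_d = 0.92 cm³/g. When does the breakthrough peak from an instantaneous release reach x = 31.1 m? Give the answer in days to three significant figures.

2970 days

Retardation factor R = 1 + ρ_b·K_d/n = 1 + 1.68 × 0.92/0.35 = 5.416.
Sorption retards both mechanisms: v_R = v/R = 0.01027 m/day, D_R = D/R = 0.006315 m²/day.
Peak time from v_R²t² + 2D_R t − x² = 0: t = (√(D_R² + v_R²x²) − D_R)/v_R².
√(D_R² + v_R²x²) = √(0.006315² + 0.01027² × 31.1²) = 0.3195; v_R² = 0.0001055.
t = (0.3195 − 0.006315)/0.0001055 = 2970 days.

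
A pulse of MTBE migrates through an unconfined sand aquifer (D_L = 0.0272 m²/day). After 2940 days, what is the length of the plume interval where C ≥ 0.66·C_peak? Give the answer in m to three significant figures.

The plume is Gaussian with σ = √(2Dt) = √(2 × 0.0272 × 2940) = 12.65 m.
C/C_peak = exp(−Δx²/(2σ²)) = 0.66 ⇒ Δx = σ·√(−2 ln 0.66) = 12.65 × 0.9116 = 11.53 m.
Width = 2Δx = 23.1 m.

23.1 m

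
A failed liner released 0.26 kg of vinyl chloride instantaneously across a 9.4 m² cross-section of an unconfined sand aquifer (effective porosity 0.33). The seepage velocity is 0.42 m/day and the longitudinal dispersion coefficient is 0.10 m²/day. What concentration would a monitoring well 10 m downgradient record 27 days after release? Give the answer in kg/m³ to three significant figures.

0.0122 kg/m³

For an instantaneous plane source, C(x,t) = M/(n_e·A·√(4πDt)) · exp(−(x−vt)²/(4Dt)), with n_e·A the pore (flow) area.
Plume center vt = 0.42 × 27 = 11.34 m, so the well at 10 m is 1.34 m upgradient of the peak.
√(4πDt) = 5.825 m, giving peak height M/(n_e·A·√(4πDt)) = 0.26/(0.33 × 9.4 × 5.825) = 0.01439 kg/m³.
(x−vt)²/(4Dt) = (-1.34)²/(4 × 0.10 × 27) = 0.1663; exp(−0.1663) = 0.8468.
C = 0.01439 × 0.8468 = 0.0122 kg/m³.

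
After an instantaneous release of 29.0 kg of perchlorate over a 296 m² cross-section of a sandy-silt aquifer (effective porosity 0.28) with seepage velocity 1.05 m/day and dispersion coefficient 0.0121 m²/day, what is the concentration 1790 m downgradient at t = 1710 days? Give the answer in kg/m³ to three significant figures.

0.0151 kg/m³

For an instantaneous plane source, C(x,t) = M/(n_e·A·√(4πDt)) · exp(−(x−vt)²/(4Dt)), with n_e·A the pore (flow) area.
Plume center vt = 1.05 × 1710 = 1795.5 m, so the well at 1790 m is 5.5 m upgradient of the peak.
√(4πDt) = 16.12 m, giving peak height M/(n_e·A·√(4πDt)) = 29.0/(0.28 × 296 × 16.12) = 0.02171 kg/m³.
(x−vt)²/(4Dt) = (-5.5)²/(4 × 0.0121 × 1710) = 0.3655; exp(−0.3655) = 0.6938.
C = 0.02171 × 0.6938 = 0.0151 kg/m³.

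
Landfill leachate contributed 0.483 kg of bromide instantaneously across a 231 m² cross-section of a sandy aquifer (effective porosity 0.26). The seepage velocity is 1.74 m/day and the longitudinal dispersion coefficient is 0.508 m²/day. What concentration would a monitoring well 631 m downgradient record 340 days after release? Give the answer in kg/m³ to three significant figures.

1.82e-05 kg/m³

For an instantaneous plane source, C(x,t) = M/(n_e·A·√(4πDt)) · exp(−(x−vt)²/(4Dt)), with n_e·A the pore (flow) area.
Plume center vt = 1.74 × 340 = 591.6 m, so the well at 631 m is 39.4 m downgradient of the peak.
√(4πDt) = 46.59 m, giving peak height M/(n_e·A·√(4πDt)) = 0.483/(0.26 × 231 × 46.59) = 0.0001726 kg/m³.
(x−vt)²/(4Dt) = (39.4)²/(4 × 0.508 × 340) = 2.247; exp(−2.247) = 0.1057.
C = 0.0001726 × 0.1057 = 1.82e-05 kg/m³.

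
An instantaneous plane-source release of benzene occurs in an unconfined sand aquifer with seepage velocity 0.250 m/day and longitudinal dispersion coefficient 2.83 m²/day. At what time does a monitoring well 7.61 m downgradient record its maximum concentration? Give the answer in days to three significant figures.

9.28 days

For the 1D instantaneous-source solution, setting ∂C/∂t = 0 at fixed x gives v²t² + 2Dt − x² = 0, so t = (√(D² + v²x²) − D)/v².
√(D² + v²x²) = √(2.83² + 0.250² × 7.61²) = 3.410; v² = 0.0625.
t = (3.410 − 2.83)/0.0625 = 9.28 days (vs. the pure-advection estimate x/v = 30.4 d).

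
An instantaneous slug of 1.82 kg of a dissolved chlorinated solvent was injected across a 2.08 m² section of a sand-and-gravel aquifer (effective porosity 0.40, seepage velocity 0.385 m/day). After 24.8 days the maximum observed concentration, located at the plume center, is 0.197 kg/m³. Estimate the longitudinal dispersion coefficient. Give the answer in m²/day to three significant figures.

At the plume center C_max = M/(n_e·A·√(4πDt)), so D = M²/(4πt·(n_e·A·C_max)²).
n_e·A·C_max = 0.40 × 2.08 × 0.197 = 0.1639 kg/m.
D = 1.82²/(4π × 24.8 × 0.1639²) = 0.396 m²/day.

0.396 m²/day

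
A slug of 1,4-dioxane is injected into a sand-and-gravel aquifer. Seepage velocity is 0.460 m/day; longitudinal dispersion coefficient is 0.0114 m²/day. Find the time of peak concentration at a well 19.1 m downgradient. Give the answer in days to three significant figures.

41.5 days

For the 1D instantaneous-source solution, setting ∂C/∂t = 0 at fixed x gives v²t² + 2Dt − x² = 0, so t = (√(D² + v²x²) − D)/v².
√(D² + v²x²) = √(0.0114² + 0.460² × 19.1²) = 8.786; v² = 0.2116.
t = (8.786 − 0.0114)/0.2116 = 41.5 days (vs. the pure-advection estimate x/v = 41.5 d).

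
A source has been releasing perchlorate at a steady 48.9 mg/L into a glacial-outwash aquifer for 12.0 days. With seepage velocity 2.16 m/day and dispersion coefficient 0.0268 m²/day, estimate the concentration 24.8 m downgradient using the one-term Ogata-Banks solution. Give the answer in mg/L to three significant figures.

For a continuous step input, C/C₀ ≈ ½·erfc((x−vt)/(2√(Dt))).
vt = 2.16 × 12.0 = 25.92 m and 2√(Dt) = 2√(0.0268 × 12.0) = 1.134 m.
Argument (x−vt)/(2√(Dt)) = (24.8 − 25.92)/1.134 = -0.9877; ½·erfc(-0.9877) = 0.9188.
C = 48.9 × 0.9188 = 44.9 mg/L.

44.9 mg/L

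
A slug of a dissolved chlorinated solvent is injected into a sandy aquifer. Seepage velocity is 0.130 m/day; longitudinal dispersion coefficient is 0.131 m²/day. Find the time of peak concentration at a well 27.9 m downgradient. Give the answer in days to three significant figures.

For the 1D instantaneous-source solution, setting ∂C/∂t = 0 at fixed x gives v²t² + 2Dt − x² = 0, so t = (√(D² + v²x²) − D)/v².
√(D² + v²x²) = √(0.131² + 0.130² × 27.9²) = 3.629; v² = 0.0169.
t = (3.629 − 0.131)/0.0169 = 207 days (vs. the pure-advection estimate x/v = 215 d).

207 days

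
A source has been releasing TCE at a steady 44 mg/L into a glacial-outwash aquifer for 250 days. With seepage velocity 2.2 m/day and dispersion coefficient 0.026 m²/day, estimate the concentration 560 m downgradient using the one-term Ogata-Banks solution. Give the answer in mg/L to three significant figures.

For a continuous step input, C/C₀ ≈ ½·erfc((x−vt)/(2√(Dt))).
vt = 2.2 × 250 = 550 m and 2√(Dt) = 2√(0.026 × 250) = 5.099 m.
Argument (x−vt)/(2√(Dt)) = (560 − 550)/5.099 = 1.961; ½·erfc(1.961) = 0.002775.
C = 44 × 0.002775 = 0.122 mg/L.

0.122 mg/L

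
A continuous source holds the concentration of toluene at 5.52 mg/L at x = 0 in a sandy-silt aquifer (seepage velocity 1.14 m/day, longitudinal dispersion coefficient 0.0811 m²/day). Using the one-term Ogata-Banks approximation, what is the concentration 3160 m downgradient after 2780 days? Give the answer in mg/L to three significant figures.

For a continuous step input, C/C₀ ≈ ½·erfc((x−vt)/(2√(Dt))).
vt = 1.14 × 2780 = 3169.2 m and 2√(Dt) = 2√(0.0811 × 2780) = 30.03 m.
Argument (x−vt)/(2√(Dt)) = (3160 − 3169.2)/30.03 = -0.3064; ½·erfc(-0.3064) = 0.6676.
C = 5.52 × 0.6676 = 3.69 mg/L.

3.69 mg/L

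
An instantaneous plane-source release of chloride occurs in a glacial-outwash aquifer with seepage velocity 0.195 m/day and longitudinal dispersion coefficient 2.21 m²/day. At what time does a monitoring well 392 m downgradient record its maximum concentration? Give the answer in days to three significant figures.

For the 1D instantaneous-source solution, setting ∂C/∂t = 0 at fixed x gives v²t² + 2Dt − x² = 0, so t = (√(D² + v²x²) − D)/v².
√(D² + v²x²) = √(2.21² + 0.195² × 392²) = 76.47; v² = 0.038025.
t = (76.47 − 2.21)/0.038025 = 1950 days (vs. the pure-advection estimate x/v = 2010 d).

1950 days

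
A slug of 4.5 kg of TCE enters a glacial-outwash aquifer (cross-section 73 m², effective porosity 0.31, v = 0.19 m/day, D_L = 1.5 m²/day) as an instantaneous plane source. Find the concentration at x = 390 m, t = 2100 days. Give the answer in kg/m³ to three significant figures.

0.000993 kg/m³

For an instantaneous plane source, C(x,t) = M/(n_e·A·√(4πDt)) · exp(−(x−vt)²/(4Dt)), with n_e·A the pore (flow) area.
Plume center vt = 0.19 × 2100 = 399 m, so the well at 390 m is 9 m upgradient of the peak.
√(4πDt) = 199.0 m, giving peak height M/(n_e·A·√(4πDt)) = 4.5/(0.31 × 73 × 199.0) = 0.0009993 kg/m³.
(x−vt)²/(4Dt) = (-9)²/(4 × 1.5 × 2100) = 0.006429; exp(−0.006429) = 0.9936.
C = 0.0009993 × 0.9936 = 0.000993 kg/m³.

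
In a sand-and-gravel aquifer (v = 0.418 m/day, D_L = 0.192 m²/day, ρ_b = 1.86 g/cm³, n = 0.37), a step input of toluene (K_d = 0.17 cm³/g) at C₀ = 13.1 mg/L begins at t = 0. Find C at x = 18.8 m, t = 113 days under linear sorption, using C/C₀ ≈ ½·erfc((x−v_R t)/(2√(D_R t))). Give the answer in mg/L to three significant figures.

12.0 mg/L

Retardation factor R = 1 + ρ_b·K_d/n = 1 + 1.86 × 0.17/0.37 = 1.855.
Sorption retards both mechanisms: v_R = v/R = 0.2253 m/day, D_R = D/R = 0.1035 m²/day.
v_R·t = 0.2253 × 113 = 25.4589 m; 2√(D_R t) = 6.840 m; argument = (18.8 − 25.4589)/6.840 = -0.9735.
C = C₀ × ½·erfc(-0.9735) = 13.1 × 0.9157 = 12.0 mg/L.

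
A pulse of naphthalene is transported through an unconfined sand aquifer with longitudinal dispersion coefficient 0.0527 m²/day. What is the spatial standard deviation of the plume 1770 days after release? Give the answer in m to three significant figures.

Dispersive spreading gives a Gaussian with σ² = 2Dt; advection only shifts the center.
σ = √(2 × 0.0527 × 1770) = 13.7 m.

13.7 m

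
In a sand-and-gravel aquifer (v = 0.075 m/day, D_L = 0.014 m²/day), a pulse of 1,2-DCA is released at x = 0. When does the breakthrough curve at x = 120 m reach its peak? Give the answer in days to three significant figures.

1600 days

For the 1D instantaneous-source solution, setting ∂C/∂t = 0 at fixed x gives v²t² + 2Dt − x² = 0, so t = (√(D² + v²x²) − D)/v².
√(D² + v²x²) = √(0.014² + 0.075² × 120²) = 9.000; v² = 0.005625.
t = (9.000 − 0.014)/0.005625 = 1600 days (vs. the pure-advection estimate x/v = 1600 d).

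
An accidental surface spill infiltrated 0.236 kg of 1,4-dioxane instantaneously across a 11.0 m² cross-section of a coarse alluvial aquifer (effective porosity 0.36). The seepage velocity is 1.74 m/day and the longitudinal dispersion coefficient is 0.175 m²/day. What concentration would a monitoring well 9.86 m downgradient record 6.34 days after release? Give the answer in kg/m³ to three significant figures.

For an instantaneous plane source, C(x,t) = M/(n_e·A·√(4πDt)) · exp(−(x−vt)²/(4Dt)), with n_e·A the pore (flow) area.
Plume center vt = 1.74 × 6.34 = 11.0316 m, so the well at 9.86 m is 1.1716 m upgradient of the peak.
√(4πDt) = 3.734 m, giving peak height M/(n_e·A·√(4πDt)) = 0.236/(0.36 × 11.0 × 3.734) = 0.01596 kg/m³.
(x−vt)²/(4Dt) = (-1.1716)²/(4 × 0.175 × 6.34) = 0.3093; exp(−0.3093) = 0.7340.
C = 0.01596 × 0.7340 = 0.0117 kg/m³.

0.0117 kg/m³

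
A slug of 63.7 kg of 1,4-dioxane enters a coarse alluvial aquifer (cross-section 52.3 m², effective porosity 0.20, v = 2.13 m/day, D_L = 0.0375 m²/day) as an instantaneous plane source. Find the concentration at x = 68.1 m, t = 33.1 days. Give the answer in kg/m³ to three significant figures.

For an instantaneous plane source, C(x,t) = M/(n_e·A·√(4πDt)) · exp(−(x−vt)²/(4Dt)), with n_e·A the pore (flow) area.
Plume center vt = 2.13 × 33.1 = 70.503 m, so the well at 68.1 m is 2.403 m upgradient of the peak.
√(4πDt) = 3.949 m, giving peak height M/(n_e·A·√(4πDt)) = 63.7/(0.20 × 52.3 × 3.949) = 1.542 kg/m³.
(x−vt)²/(4Dt) = (-2.403)²/(4 × 0.0375 × 33.1) = 1.163; exp(−1.163) = 0.3125.
C = 1.542 × 0.3125 = 0.482 kg/m³.

0.482 kg/m³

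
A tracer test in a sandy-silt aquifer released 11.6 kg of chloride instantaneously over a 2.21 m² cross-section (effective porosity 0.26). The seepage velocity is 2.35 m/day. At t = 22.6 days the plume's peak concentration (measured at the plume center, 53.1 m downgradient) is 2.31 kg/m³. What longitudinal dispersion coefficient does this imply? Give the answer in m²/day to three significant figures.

0.269 m²/day

At the plume center C_max = M/(n_e·A·√(4πDt)), so D = M²/(4πt·(n_e·A·C_max)²).
n_e·A·C_max = 0.26 × 2.21 × 2.31 = 1.327 kg/m.
D = 11.6²/(4π × 22.6 × 1.327²) = 0.269 m²/day.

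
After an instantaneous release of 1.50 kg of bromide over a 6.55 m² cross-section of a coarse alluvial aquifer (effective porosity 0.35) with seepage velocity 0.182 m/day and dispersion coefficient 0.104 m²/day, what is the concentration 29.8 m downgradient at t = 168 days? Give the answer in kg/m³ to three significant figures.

For an instantaneous plane source, C(x,t) = M/(n_e·A·√(4πDt)) · exp(−(x−vt)²/(4Dt)), with n_e·A the pore (flow) area.
Plume center vt = 0.182 × 168 = 30.576 m, so the well at 29.8 m is 0.776 m upgradient of the peak.
√(4πDt) = 14.82 m, giving peak height M/(n_e·A·√(4πDt)) = 1.50/(0.35 × 6.55 × 14.82) = 0.04415 kg/m³.
(x−vt)²/(4Dt) = (-0.776)²/(4 × 0.104 × 168) = 0.008616; exp(−0.008616) = 0.9914.
C = 0.04415 × 0.9914 = 0.0438 kg/m³.

0.0438 kg/m³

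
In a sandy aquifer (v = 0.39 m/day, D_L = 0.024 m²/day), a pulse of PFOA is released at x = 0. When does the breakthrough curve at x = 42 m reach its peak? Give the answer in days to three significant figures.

For the 1D instantaneous-source solution, setting ∂C/∂t = 0 at fixed x gives v²t² + 2Dt − x² = 0, so t = (√(D² + v²x²) − D)/v².
√(D² + v²x²) = √(0.024² + 0.39² × 42²) = 16.38; v² = 0.1521.
t = (16.38 − 0.024)/0.1521 = 108 days (vs. the pure-advection estimate x/v = 108 d).

108 days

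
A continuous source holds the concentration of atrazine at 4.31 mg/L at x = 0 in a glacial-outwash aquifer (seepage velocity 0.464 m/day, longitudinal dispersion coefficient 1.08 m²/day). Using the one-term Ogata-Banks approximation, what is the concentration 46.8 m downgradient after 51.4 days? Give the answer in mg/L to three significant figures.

0.0634 mg/L

For a continuous step input, C/C₀ ≈ ½·erfc((x−vt)/(2√(Dt))).
vt = 0.464 × 51.4 = 23.8496 m and 2√(Dt) = 2√(1.08 × 51.4) = 14.90 m.
Argument (x−vt)/(2√(Dt)) = (46.8 − 23.8496)/14.90 = 1.540; ½·erfc(1.540) = 0.01471.
C = 4.31 × 0.01471 = 0.0634 mg/L.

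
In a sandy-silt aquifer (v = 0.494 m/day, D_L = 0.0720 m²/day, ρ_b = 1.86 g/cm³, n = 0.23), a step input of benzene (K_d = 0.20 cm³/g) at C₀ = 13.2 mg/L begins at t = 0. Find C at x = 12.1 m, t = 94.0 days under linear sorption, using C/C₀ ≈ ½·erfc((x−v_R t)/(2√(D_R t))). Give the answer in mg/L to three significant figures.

13.1 mg/L

Retardation factor R = 1 + ρ_b·K_d/n = 1 + 1.86 × 0.20/0.23 = 2.617.
Sorption retards both mechanisms: v_R = v/R = 0.1888 m/day, D_R = D/R = 0.02751 m²/day.
v_R·t = 0.1888 × 94.0 = 17.7472 m; 2√(D_R t) = 3.216 m; argument = (12.1 − 17.7472)/3.216 = -1.756.
C = C₀ × ½·erfc(-1.756) = 13.2 × 0.9935 = 13.1 mg/L.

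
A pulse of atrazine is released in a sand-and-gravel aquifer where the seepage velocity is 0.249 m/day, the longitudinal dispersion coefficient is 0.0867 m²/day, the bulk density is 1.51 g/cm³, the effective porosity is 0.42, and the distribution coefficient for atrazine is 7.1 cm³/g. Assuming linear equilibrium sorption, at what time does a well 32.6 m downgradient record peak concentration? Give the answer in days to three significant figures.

Retardation factor R = 1 + ρ_b·K_d/n = 1 + 1.51 × 7.1/0.42 = 26.53.
Sorption retards both mechanisms: v_R = v/R = 0.009386 m/day, D_R = D/R = 0.003268 m²/day.
Peak time from v_R²t² + 2D_R t − x² = 0: t = (√(D_R² + v_R²x²) − D_R)/v_R².
√(D_R² + v_R²x²) = √(0.003268² + 0.009386² × 32.6²) = 0.3060; v_R² = 8.810e-05.
t = (0.3060 − 0.003268)/8.810e-05 = 3440 days.

3440 days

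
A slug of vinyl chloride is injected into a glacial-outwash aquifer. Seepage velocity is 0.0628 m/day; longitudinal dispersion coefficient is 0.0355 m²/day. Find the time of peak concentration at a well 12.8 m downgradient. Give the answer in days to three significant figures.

195 days

For the 1D instantaneous-source solution, setting ∂C/∂t = 0 at fixed x gives v²t² + 2Dt − x² = 0, so t = (√(D² + v²x²) − D)/v².
√(D² + v²x²) = √(0.0355² + 0.0628² × 12.8²) = 0.8046; v² = 0.00394384.
t = (0.8046 − 0.0355)/0.00394384 = 195 days (vs. the pure-advection estimate x/v = 204 d).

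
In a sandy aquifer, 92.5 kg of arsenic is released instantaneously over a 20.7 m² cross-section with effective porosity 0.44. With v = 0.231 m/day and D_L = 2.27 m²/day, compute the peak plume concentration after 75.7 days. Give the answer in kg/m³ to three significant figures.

0.219 kg/m³

The peak of an instantaneous 1D plume sits at x = vt; there the Gaussian factor is 1 and C_max = M/(n_e·A·√(4πDt)), where n_e·A is the pore area the mass is dissolved in.
√(4πDt) = √(4π × 2.27 × 75.7) = 46.47 m, so C_max = 92.5/(0.44 × 20.7 × 46.47) = 0.219 kg/m³.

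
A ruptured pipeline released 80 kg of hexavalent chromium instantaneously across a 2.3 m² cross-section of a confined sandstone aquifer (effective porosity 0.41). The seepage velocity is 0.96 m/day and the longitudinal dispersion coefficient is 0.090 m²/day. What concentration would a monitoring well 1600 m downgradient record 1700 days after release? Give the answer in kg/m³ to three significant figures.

For an instantaneous plane source, C(x,t) = M/(n_e·A·√(4πDt)) · exp(−(x−vt)²/(4Dt)), with n_e·A the pore (flow) area.
Plume center vt = 0.96 × 1700 = 1632 m, so the well at 1600 m is 32 m upgradient of the peak.
√(4πDt) = 43.85 m, giving peak height M/(n_e·A·√(4πDt)) = 80/(0.41 × 2.3 × 43.85) = 1.935 kg/m³.
(x−vt)²/(4Dt) = (-32)²/(4 × 0.090 × 1700) = 1.673; exp(−1.673) = 0.1877.
C = 1.935 × 0.1877 = 0.363 kg/m³.

0.363 kg/m³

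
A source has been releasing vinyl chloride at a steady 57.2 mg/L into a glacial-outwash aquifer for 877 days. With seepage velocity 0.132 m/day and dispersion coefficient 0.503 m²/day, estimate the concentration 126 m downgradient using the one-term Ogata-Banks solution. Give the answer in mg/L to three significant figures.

20.9 mg/L

For a continuous step input, C/C₀ ≈ ½·erfc((x−vt)/(2√(Dt))).
vt = 0.132 × 877 = 115.764 m and 2√(Dt) = 2√(0.503 × 877) = 42.01 m.
Argument (x−vt)/(2√(Dt)) = (126 − 115.764)/42.01 = 0.2437; ½·erfc(0.2437) = 0.3652.
C = 57.2 × 0.3652 = 20.9 mg/L.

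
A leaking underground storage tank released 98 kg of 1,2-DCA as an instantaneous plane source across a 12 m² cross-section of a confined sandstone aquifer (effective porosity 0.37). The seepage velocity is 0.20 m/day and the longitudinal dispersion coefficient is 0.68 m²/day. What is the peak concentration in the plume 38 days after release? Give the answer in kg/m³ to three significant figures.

1.22 kg/m³

The peak of an instantaneous 1D plume sits at x = vt; there the Gaussian factor is 1 and C_max = M/(n_e·A·√(4πDt)), where n_e·A is the pore area the mass is dissolved in.
√(4πDt) = √(4π × 0.68 × 38) = 18.02 m, so C_max = 98/(0.37 × 12 × 18.02) = 1.22 kg/m³.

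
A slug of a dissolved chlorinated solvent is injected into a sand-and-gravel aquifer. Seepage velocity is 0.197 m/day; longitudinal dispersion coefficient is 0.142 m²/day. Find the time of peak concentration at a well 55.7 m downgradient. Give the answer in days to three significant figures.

For the 1D instantaneous-source solution, setting ∂C/∂t = 0 at fixed x gives v²t² + 2Dt − x² = 0, so t = (√(D² + v²x²) − D)/v².
√(D² + v²x²) = √(0.142² + 0.197² × 55.7²) = 10.97; v² = 0.038809.
t = (10.97 − 0.142)/0.038809 = 279 days (vs. the pure-advection estimate x/v = 283 d).

279 days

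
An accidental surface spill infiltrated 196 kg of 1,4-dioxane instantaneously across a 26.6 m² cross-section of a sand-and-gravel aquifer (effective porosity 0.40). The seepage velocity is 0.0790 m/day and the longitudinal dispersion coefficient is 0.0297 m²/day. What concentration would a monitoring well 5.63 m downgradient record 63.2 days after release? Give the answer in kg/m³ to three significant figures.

For an instantaneous plane source, C(x,t) = M/(n_e·A·√(4πDt)) · exp(−(x−vt)²/(4Dt)), with n_e·A the pore (flow) area.
Plume center vt = 0.0790 × 63.2 = 4.9928 m, so the well at 5.63 m is 0.6372 m downgradient of the peak.
√(4πDt) = 4.857 m, giving peak height M/(n_e·A·√(4πDt)) = 196/(0.40 × 26.6 × 4.857) = 3.793 kg/m³.
(x−vt)²/(4Dt) = (0.6372)²/(4 × 0.0297 × 63.2) = 0.05408; exp(−0.05408) = 0.9474.
C = 3.793 × 0.9474 = 3.59 kg/m³.

3.59 kg/m³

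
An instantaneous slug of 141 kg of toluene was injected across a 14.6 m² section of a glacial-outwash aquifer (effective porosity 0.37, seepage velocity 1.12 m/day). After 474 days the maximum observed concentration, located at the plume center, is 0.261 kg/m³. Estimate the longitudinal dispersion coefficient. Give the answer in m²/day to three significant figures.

At the plume center C_max = M/(n_e·A·√(4πDt)), so D = M²/(4πt·(n_e·A·C_max)²).
n_e·A·C_max = 0.37 × 14.6 × 0.261 = 1.410 kg/m.
D = 141²/(4π × 474 × 1.410²) = 1.68 m²/day.

1.68 m²/day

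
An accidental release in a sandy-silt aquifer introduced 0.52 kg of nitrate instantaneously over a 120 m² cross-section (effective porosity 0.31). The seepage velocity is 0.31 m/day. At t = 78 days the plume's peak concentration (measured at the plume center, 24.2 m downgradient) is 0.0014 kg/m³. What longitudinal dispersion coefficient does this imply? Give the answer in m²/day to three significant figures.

At the plume center C_max = M/(n_e·A·√(4πDt)), so D = M²/(4πt·(n_e·A·C_max)²).
n_e·A·C_max = 0.31 × 120 × 0.0014 = 0.05208 kg/m.
D = 0.52²/(4π × 78 × 0.05208²) = 0.102 m²/day.

0.102 m²/day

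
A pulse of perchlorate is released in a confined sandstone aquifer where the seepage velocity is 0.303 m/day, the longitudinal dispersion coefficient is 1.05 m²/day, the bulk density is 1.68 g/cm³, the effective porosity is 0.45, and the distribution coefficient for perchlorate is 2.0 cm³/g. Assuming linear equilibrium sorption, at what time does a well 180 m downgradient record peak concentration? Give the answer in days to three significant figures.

Retardation factor R = 1 + ρ_b·K_d/n = 1 + 1.68 × 2.0/0.45 = 8.467.
Sorption retards both mechanisms: v_R = v/R = 0.03579 m/day, D_R = D/R = 0.1240 m²/day.
Peak time from v_R²t² + 2D_R t − x² = 0: t = (√(D_R² + v_R²x²) − D_R)/v_R².
√(D_R² + v_R²x²) = √(0.1240² + 0.03579² × 180²) = 6.443; v_R² = 0.001281.
t = (6.443 − 0.1240)/0.001281 = 4930 days.

4930 days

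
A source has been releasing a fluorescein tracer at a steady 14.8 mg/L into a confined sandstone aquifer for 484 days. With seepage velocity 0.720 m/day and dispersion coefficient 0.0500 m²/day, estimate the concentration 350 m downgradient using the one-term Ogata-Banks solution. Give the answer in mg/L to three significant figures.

6.12 mg/L

For a continuous step input, C/C₀ ≈ ½·erfc((x−vt)/(2√(Dt))).
vt = 0.720 × 484 = 348.48 m and 2√(Dt) = 2√(0.0500 × 484) = 9.839 m.
Argument (x−vt)/(2√(Dt)) = (350 − 348.48)/9.839 = 0.1545; ½·erfc(0.1545) = 0.4135.
C = 14.8 × 0.4135 = 6.12 mg/L.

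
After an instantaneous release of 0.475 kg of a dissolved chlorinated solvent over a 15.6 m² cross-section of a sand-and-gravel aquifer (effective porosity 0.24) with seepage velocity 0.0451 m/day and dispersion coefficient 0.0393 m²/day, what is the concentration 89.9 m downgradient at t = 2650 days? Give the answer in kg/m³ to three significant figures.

0.000427 kg/m³

For an instantaneous plane source, C(x,t) = M/(n_e·A·√(4πDt)) · exp(−(x−vt)²/(4Dt)), with n_e·A the pore (flow) area.
Plume center vt = 0.0451 × 2650 = 119.515 m, so the well at 89.9 m is 29.615 m upgradient of the peak.
√(4πDt) = 36.18 m, giving peak height M/(n_e·A·√(4πDt)) = 0.475/(0.24 × 15.6 × 36.18) = 0.003507 kg/m³.
(x−vt)²/(4Dt) = (-29.615)²/(4 × 0.0393 × 2650) = 2.105; exp(−2.105) = 0.1218.
C = 0.003507 × 0.1218 = 0.000427 kg/m³.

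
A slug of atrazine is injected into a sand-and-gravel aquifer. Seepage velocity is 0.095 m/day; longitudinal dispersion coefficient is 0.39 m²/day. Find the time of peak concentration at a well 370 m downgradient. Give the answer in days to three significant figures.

3850 days

For the 1D instantaneous-source solution, setting ∂C/∂t = 0 at fixed x gives v²t² + 2Dt − x² = 0, so t = (√(D² + v²x²) − D)/v².
√(D² + v²x²) = √(0.39² + 0.095² × 370²) = 35.15; v² = 0.009025.
t = (35.15 − 0.39)/0.009025 = 3850 days (vs. the pure-advection estimate x/v = 3890 d).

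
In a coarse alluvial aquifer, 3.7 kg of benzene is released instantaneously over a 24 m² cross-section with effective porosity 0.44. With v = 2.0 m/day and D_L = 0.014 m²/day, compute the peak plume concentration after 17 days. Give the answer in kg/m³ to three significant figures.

0.203 kg/m³

The peak of an instantaneous 1D plume sits at x = vt; there the Gaussian factor is 1 and C_max = M/(n_e·A·√(4πDt)), where n_e·A is the pore area the mass is dissolved in.
√(4πDt) = √(4π × 0.014 × 17) = 1.729 m, so C_max = 3.7/(0.44 × 24 × 1.729) = 0.203 kg/m³.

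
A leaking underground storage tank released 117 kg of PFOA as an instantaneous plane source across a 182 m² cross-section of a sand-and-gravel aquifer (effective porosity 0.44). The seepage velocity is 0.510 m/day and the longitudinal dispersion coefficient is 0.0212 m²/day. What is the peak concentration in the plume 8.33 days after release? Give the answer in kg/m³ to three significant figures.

0.981 kg/m³

The peak of an instantaneous 1D plume sits at x = vt; there the Gaussian factor is 1 and C_max = M/(n_e·A·√(4πDt)), where n_e·A is the pore area the mass is dissolved in.
√(4πDt) = √(4π × 0.0212 × 8.33) = 1.490 m, so C_max = 117/(0.44 × 182 × 1.490) = 0.981 kg/m³.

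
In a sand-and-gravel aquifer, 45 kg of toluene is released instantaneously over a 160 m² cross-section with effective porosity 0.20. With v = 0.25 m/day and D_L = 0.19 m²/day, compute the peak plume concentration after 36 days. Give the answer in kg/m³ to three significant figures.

The peak of an instantaneous 1D plume sits at x = vt; there the Gaussian factor is 1 and C_max = M/(n_e·A·√(4πDt)), where n_e·A is the pore area the mass is dissolved in.
√(4πDt) = √(4π × 0.19 × 36) = 9.271 m, so C_max = 45/(0.20 × 160 × 9.271) = 0.152 kg/m³.

0.152 kg/m³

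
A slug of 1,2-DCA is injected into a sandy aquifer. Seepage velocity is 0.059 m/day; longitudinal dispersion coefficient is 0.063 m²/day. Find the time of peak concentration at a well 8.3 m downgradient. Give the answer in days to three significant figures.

124 days

For the 1D instantaneous-source solution, setting ∂C/∂t = 0 at fixed x gives v²t² + 2Dt − x² = 0, so t = (√(D² + v²x²) − D)/v².
√(D² + v²x²) = √(0.063² + 0.059² × 8.3²) = 0.4937; v² = 0.003481.
t = (0.4937 − 0.063)/0.003481 = 124 days (vs. the pure-advection estimate x/v = 141 d).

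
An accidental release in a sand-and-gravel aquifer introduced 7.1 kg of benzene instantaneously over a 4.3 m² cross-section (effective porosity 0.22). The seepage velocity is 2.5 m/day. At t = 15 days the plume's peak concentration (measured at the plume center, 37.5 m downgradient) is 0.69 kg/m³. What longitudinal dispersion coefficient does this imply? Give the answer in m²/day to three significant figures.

0.628 m²/day

At the plume center C_max = M/(n_e·A·√(4πDt)), so D = M²/(4πt·(n_e·A·C_max)²).
n_e·A·C_max = 0.22 × 4.3 × 0.69 = 0.6527 kg/m.
D = 7.1²/(4π × 15 × 0.6527²) = 0.628 m²/day.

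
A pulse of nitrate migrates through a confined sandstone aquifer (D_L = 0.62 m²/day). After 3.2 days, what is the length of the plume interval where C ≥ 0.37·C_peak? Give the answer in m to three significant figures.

The plume is Gaussian with σ = √(2Dt) = √(2 × 0.62 × 3.2) = 1.992 m.
C/C_peak = exp(−Δx²/(2σ²)) = 0.37 ⇒ Δx = σ·√(−2 ln 0.37) = 1.992 × 1.410 = 2.809 m.
Width = 2Δx = 5.62 m.

5.62 m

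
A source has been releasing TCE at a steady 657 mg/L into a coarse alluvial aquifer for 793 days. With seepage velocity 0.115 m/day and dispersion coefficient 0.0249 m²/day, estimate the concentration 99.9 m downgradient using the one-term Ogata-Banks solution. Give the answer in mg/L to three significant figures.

For a continuous step input, C/C₀ ≈ ½·erfc((x−vt)/(2√(Dt))).
vt = 0.115 × 793 = 91.195 m and 2√(Dt) = 2√(0.0249 × 793) = 8.887 m.
Argument (x−vt)/(2√(Dt)) = (99.9 − 91.195)/8.887 = 0.9795; ½·erfc(0.9795) = 0.08299.
C = 657 × 0.08299 = 54.5 mg/L.

54.5 mg/L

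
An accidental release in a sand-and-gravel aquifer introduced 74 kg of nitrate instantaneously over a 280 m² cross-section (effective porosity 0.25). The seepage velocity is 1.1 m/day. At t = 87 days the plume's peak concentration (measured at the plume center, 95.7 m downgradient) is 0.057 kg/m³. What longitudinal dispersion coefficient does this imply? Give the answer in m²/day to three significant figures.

0.315 m²/day

At the plume center C_max = M/(n_e·A·√(4πDt)), so D = M²/(4πt·(n_e·A·C_max)²).
n_e·A·C_max = 0.25 × 280 × 0.057 = 3.990 kg/m.
D = 74²/(4π × 87 × 3.990²) = 0.315 m²/day.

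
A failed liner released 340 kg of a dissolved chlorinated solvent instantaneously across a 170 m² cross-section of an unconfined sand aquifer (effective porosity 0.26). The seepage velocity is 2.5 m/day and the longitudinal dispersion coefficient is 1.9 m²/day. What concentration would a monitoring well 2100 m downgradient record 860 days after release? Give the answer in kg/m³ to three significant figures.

For an instantaneous plane source, C(x,t) = M/(n_e·A·√(4πDt)) · exp(−(x−vt)²/(4Dt)), with n_e·A the pore (flow) area.
Plume center vt = 2.5 × 860 = 2150 m, so the well at 2100 m is 50 m upgradient of the peak.
√(4πDt) = 143.3 m, giving peak height M/(n_e·A·√(4πDt)) = 340/(0.26 × 170 × 143.3) = 0.05368 kg/m³.
(x−vt)²/(4Dt) = (-50)²/(4 × 1.9 × 860) = 0.3825; exp(−0.3825) = 0.6822.
C = 0.05368 × 0.6822 = 0.0366 kg/m³.

0.0366 kg/m³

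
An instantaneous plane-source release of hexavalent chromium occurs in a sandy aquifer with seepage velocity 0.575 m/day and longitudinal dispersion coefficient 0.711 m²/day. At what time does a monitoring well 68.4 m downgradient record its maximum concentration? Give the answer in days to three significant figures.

For the 1D instantaneous-source solution, setting ∂C/∂t = 0 at fixed x gives v²t² + 2Dt − x² = 0, so t = (√(D² + v²x²) − D)/v².
√(D² + v²x²) = √(0.711² + 0.575² × 68.4²) = 39.34; v² = 0.330625.
t = (39.34 − 0.711)/0.330625 = 117 days (vs. the pure-advection estimate x/v = 119 d).

117 days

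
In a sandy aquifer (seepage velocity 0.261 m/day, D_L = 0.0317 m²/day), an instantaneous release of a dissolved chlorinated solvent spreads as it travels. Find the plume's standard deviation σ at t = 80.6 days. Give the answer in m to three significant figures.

Dispersive spreading gives a Gaussian with σ² = 2Dt; advection only shifts the center.
σ = √(2 × 0.0317 × 80.6) = 2.26 m.

2.26 m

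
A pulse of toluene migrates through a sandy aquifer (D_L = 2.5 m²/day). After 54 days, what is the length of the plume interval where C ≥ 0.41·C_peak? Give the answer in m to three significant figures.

43.9 m

The plume is Gaussian with σ = √(2Dt) = √(2 × 2.5 × 54) = 16.43 m.
C/C_peak = exp(−Δx²/(2σ²)) = 0.41 ⇒ Δx = σ·√(−2 ln 0.41) = 16.43 × 1.335 = 21.93 m.
Width = 2Δx = 43.9 m.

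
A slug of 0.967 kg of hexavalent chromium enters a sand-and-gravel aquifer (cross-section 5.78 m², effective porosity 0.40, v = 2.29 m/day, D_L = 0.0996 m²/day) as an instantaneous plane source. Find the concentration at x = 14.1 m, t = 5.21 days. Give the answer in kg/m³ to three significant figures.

0.0170 kg/m³

For an instantaneous plane source, C(x,t) = M/(n_e·A·√(4πDt)) · exp(−(x−vt)²/(4Dt)), with n_e·A the pore (flow) area.
Plume center vt = 2.29 × 5.21 = 11.9309 m, so the well at 14.1 m is 2.1691 m downgradient of the peak.
√(4πDt) = 2.554 m, giving peak height M/(n_e·A·√(4πDt)) = 0.967/(0.40 × 5.78 × 2.554) = 0.1638 kg/m³.
(x−vt)²/(4Dt) = (2.1691)²/(4 × 0.0996 × 5.21) = 2.267; exp(−2.267) = 0.1036.
C = 0.1638 × 0.1036 = 0.0170 kg/m³.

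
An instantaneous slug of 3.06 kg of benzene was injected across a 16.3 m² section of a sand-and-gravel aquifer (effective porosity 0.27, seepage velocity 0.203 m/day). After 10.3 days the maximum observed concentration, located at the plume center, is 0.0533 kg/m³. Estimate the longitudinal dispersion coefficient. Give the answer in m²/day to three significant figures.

At the plume center C_max = M/(n_e·A·√(4πDt)), so D = M²/(4πt·(n_e·A·C_max)²).
n_e·A·C_max = 0.27 × 16.3 × 0.0533 = 0.2346 kg/m.
D = 3.06²/(4π × 10.3 × 0.2346²) = 1.31 m²/day.

1.31 m²/day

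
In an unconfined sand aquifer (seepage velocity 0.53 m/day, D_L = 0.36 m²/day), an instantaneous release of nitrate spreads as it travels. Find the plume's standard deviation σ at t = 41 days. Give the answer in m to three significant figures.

5.43 m

Dispersive spreading gives a Gaussian with σ² = 2Dt; advection only shifts the center.
σ = √(2 × 0.36 × 41) = 5.43 m.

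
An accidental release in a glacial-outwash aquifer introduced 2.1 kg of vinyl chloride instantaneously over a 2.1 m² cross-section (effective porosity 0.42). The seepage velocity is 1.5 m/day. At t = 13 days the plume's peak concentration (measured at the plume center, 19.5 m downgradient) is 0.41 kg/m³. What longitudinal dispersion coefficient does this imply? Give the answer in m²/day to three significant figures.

At the plume center C_max = M/(n_e·A·√(4πDt)), so D = M²/(4πt·(n_e·A·C_max)²).
n_e·A·C_max = 0.42 × 2.1 × 0.41 = 0.3616 kg/m.
D = 2.1²/(4π × 13 × 0.3616²) = 0.206 m²/day.

0.206 m²/day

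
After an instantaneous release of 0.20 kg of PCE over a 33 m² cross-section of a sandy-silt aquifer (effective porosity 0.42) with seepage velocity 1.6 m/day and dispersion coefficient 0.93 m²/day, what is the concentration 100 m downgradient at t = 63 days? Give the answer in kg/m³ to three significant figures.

0.000530 kg/m³

For an instantaneous plane source, C(x,t) = M/(n_e·A·√(4πDt)) · exp(−(x−vt)²/(4Dt)), with n_e·A the pore (flow) area.
Plume center vt = 1.6 × 63 = 100.8 m, so the well at 100 m is 0.8 m upgradient of the peak.
√(4πDt) = 27.13 m, giving peak height M/(n_e·A·√(4πDt)) = 0.20/(0.42 × 33 × 27.13) = 0.0005319 kg/m³.
(x−vt)²/(4Dt) = (-0.8)²/(4 × 0.93 × 63) = 0.002731; exp(−0.002731) = 0.9973.
C = 0.0005319 × 0.9973 = 0.000530 kg/m³.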